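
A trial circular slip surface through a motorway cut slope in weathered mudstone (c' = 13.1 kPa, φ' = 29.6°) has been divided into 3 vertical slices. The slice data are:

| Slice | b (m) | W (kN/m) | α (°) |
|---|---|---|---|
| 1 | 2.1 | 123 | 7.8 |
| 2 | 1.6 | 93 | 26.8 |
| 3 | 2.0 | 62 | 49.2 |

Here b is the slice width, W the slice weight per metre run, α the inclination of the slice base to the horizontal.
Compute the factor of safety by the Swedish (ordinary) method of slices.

Ordinary method of slices: FS = Σ[c'·Δl_i + (W_i cosα_i)·tanφ'] / Σ W_i sinα_i, with Δl_i = b_i / cosα_i.
Slice 1: Δl = 2.1/cos7.8° = 2.120 m; N'_1 = 123·cos7.8° = 121.9; c'Δl = 27.77; W sinα = 16.7
Slice 2: Δl = 1.6/cos26.8° = 1.793 m; N'_2 = 93·cos26.8° = 83.0; c'Δl = 23.48; W sinα = 41.9
Slice 3: Δl = 2.0/cos49.2° = 3.061 m; N'_3 = 62·cos49.2° = 40.5; c'Δl = 40.10; W sinα = 46.9
Σc'Δl = 91.3 kN/m; ΣN' = 245.4 kN/m; ΣW sinα = 105.6 kN/m
Resisting = 91.3 + 245.4·tan29.6° = 91.3 + 139.4 = 230.7 kN/m
FS = 230.7 / 105.6 = 2.186

FS = 2.19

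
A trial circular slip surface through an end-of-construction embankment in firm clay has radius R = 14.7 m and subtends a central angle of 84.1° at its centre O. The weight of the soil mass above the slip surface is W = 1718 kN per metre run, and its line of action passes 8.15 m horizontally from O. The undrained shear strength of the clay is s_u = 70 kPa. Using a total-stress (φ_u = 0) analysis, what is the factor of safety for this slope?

FS = 1.59

Taking moments about the centre O, the resisting moment is provided by the undrained shear strength acting along the arc:
Arc length L_a = R·θ = 14.7·(84.1°·π/180) = 14.7·1.4678 = 21.58 m
M_R = s_u·L_a·R = 70·21.58·14.7 = 22202.7 kN·m/m
M_D = W·d = 1718·8.15 = 14001.7 kN·m/m
FS = M_R / M_D = 22202.7 / 14001.7 = 1.586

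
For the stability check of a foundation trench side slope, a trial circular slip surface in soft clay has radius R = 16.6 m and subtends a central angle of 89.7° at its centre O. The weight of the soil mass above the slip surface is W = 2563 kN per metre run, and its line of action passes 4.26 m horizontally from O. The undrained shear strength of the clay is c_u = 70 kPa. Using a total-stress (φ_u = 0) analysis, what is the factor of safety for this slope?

Taking moments about the centre O, the resisting moment is provided by the undrained shear strength acting along the arc:
Arc length L_a = R·θ = 16.6·(89.7°·π/180) = 16.6·1.5656 = 25.99 m
M_R = c_u·L_a·R = 70·25.99·16.6 = 30198.4 kN·m/m
M_D = W·d = 2563·4.26 = 10918.4 kN·m/m
FS = M_R / M_D = 30198.4 / 10918.4 = 2.766

FS = 2.77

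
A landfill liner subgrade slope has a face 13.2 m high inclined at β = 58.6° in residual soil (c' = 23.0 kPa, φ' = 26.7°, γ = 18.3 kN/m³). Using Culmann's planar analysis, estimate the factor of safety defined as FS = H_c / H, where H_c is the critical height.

H_c = (4c'/γ) · sinβ cosφ' / [1 − cos(β − φ')]
    = (4·23.0/18.3) · sin58.6°·cos26.7° / [1 − cos31.9°]
    = 5.027 · 0.7625 / 0.1510 = 25.38 m
FS = H_c / H = 25.38 / 13.2 = 1.923

FS = 1.92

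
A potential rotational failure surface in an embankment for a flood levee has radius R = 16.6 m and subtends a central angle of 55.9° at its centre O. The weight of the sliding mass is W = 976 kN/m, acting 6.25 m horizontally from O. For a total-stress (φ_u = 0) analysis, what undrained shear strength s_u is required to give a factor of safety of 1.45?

FS = s_u·L_a·R / (W·d), so s_u = FS·W·d / (L_a·R).
Arc length L_a = R·θ = 16.6·(55.9°·π/180) = 16.6·0.9756 = 16.20 m
s_u = 1.45·976·6.25 / (16.20·16.6) = 8845.0 / 268.85 = 32.90 kPa

s_u = 32.9 kPa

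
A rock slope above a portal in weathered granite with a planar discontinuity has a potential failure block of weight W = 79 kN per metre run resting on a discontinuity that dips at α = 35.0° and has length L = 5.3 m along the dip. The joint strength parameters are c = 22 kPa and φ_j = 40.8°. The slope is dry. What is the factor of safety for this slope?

FS = 3.81

Resolving the block weight along and normal to the plane and applying the Mohr–Coulomb strength on the joint:
N' = W cosα = 79·cos35.0° = 64.7 kN/m
Driving force T = W sinα = 79·sin35.0° = 45.3 kN/m
Resisting force R = c·L + N'·tanφ_j = 22·5.3 + 64.7·tan40.8° = 116.6 + 55.9 = 172.5 kN/m
FS = R / T = 172.5 / 45.3 = 3.806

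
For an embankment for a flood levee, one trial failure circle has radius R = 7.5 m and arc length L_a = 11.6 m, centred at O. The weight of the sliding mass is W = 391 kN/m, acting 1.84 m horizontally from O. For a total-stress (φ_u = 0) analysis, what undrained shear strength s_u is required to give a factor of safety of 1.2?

FS = s_u·L_a·R / (W·d), so s_u = FS·W·d / (L_a·R).
s_u = 1.2·391·1.84 / (11.60·7.5) = 863.3 / 87.00 = 9.92 kPa

s_u = 9.9 kPa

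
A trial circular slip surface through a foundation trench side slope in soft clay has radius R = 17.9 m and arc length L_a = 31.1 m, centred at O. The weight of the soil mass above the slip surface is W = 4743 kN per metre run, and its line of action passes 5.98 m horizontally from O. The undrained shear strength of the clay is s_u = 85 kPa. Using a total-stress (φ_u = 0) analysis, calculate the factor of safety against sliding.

Taking moments about the centre O, the resisting moment is provided by the undrained shear strength acting along the arc:
M_R = s_u·L_a·R = 85·31.10·17.9 = 47318.6 kN·m/m
M_D = W·d = 4743·5.98 = 28363.1 kN·m/m
FS = M_R / M_D = 47318.6 / 28363.1 = 1.668

FS = 1.67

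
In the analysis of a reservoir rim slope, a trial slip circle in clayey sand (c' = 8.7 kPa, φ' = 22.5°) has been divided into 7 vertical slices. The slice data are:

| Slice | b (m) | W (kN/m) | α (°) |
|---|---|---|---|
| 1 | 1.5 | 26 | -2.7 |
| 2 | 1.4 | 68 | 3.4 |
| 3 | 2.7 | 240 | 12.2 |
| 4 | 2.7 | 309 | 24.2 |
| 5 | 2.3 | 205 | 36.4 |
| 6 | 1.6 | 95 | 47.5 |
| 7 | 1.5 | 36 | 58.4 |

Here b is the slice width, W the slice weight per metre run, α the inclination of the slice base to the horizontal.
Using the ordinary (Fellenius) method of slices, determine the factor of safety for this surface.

FS = 1.24

Ordinary method of slices: FS = Σ[c'·Δl_i + (W_i cosα_i)·tanφ'] / Σ W_i sinα_i, with Δl_i = b_i / cosα_i.
Slice 1: Δl = 1.5/cos(-2.7°) = 1.502 m; N'_1 = 26·cos(-2.7°) = 26.0; c'Δl = 13.06; W sinα = -1.2
Slice 2: Δl = 1.4/cos3.4° = 1.402 m; N'_2 = 68·cos3.4° = 67.9; c'Δl = 12.20; W sinα = 4.0
Slice 3: Δl = 2.7/cos12.2° = 2.762 m; N'_3 = 240·cos12.2° = 234.6; c'Δl = 24.03; W sinα = 50.7
Slice 4: Δl = 2.7/cos24.2° = 2.960 m; N'_4 = 309·cos24.2° = 281.8; c'Δl = 25.75; W sinα = 126.7
Slice 5: Δl = 2.3/cos36.4° = 2.858 m; N'_5 = 205·cos36.4° = 165.0; c'Δl = 24.86; W sinα = 121.7
Slice 6: Δl = 1.6/cos47.5° = 2.368 m; N'_6 = 95·cos47.5° = 64.2; c'Δl = 20.60; W sinα = 70.0
Slice 7: Δl = 1.5/cos58.4° = 2.863 m; N'_7 = 36·cos58.4° = 18.9; c'Δl = 24.91; W sinα = 30.7
Σc'Δl = 145.4 kN/m; ΣN' = 858.3 kN/m; ΣW sinα = 402.5 kN/m
Resisting = 145.4 + 858.3·tan22.5° = 145.4 + 355.5 = 501.0 kN/m
FS = 501.0 / 402.5 = 1.244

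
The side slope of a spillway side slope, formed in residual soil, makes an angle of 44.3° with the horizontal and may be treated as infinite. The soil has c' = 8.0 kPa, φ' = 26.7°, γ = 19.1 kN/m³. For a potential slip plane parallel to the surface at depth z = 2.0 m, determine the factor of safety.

For an infinite slope with a slip plane parallel to the surface (no pore pressure): FS = [c' + γz cos²β tanφ'] / [γz sinβ cosβ].
γz = 19.1·2.0 = 38.20 kN/m²
Numerator = 8.0 + 38.20·cos²44.3°·tan26.7° = 8.0 + 38.20·0.5122·0.5029 = 17.841 kPa
Denominator = 38.20·sin44.3°·cos44.3° = 38.20·0.6984·0.7157 = 19.094 kPa
FS = 17.841 / 19.094 = 0.934

FS = 0.93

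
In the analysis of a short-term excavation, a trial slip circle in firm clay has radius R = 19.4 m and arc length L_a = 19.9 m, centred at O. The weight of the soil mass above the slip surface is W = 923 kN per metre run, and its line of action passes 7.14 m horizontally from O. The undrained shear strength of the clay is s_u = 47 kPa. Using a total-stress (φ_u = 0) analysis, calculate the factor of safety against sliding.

FS = 2.75

Taking moments about the centre O, the resisting moment is provided by the undrained shear strength acting along the arc:
M_R = s_u·L_a·R = 47·19.90·19.4 = 18144.8 kN·m/m
M_D = W·d = 923·7.14 = 6590.2 kN·m/m
FS = M_R / M_D = 18144.8 / 6590.2 = 2.753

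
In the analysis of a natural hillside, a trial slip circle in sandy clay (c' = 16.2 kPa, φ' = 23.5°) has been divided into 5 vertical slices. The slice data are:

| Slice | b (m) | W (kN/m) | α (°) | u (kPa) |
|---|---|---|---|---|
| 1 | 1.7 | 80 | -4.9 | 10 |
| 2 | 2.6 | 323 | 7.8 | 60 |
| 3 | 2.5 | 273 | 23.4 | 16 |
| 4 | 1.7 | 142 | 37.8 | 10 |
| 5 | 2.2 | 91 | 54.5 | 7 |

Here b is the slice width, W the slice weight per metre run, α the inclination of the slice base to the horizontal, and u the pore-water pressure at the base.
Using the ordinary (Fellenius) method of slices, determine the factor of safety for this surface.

Ordinary method of slices: FS = Σ[c'·Δl_i + (W_i cosα_i − u_i·Δl_i)·tanφ'] / Σ W_i sinα_i, with Δl_i = b_i / cosα_i.
Slice 1: Δl = 1.7/cos(-4.9°) = 1.706 m; N'_1 = 80·cos(-4.9°) − 10·1.706 = 62.6; c'Δl = 27.64; W sinα = -6.8
Slice 2: Δl = 2.6/cos7.8° = 2.624 m; N'_2 = 323·cos7.8° − 60·2.624 = 162.6; c'Δl = 42.51; W sinα = 43.8
Slice 3: Δl = 2.5/cos23.4° = 2.724 m; N'_3 = 273·cos23.4° − 16·2.724 = 207.0; c'Δl = 44.13; W sinα = 108.4
Slice 4: Δl = 1.7/cos37.8° = 2.151 m; N'_4 = 142·cos37.8° − 10·2.151 = 90.7; c'Δl = 34.85; W sinα = 87.0
Slice 5: Δl = 2.2/cos54.5° = 3.789 m; N'_5 = 91·cos54.5° − 7·3.789 = 26.3; c'Δl = 61.37; W sinα = 74.1
Σc'Δl = 210.5 kN/m; ΣN' = 549.2 kN/m; ΣW sinα = 306.5 kN/m
Resisting = 210.5 + 549.2·tan23.5° = 210.5 + 238.8 = 449.3 kN/m
FS = 449.3 / 306.5 = 1.466

FS = 1.47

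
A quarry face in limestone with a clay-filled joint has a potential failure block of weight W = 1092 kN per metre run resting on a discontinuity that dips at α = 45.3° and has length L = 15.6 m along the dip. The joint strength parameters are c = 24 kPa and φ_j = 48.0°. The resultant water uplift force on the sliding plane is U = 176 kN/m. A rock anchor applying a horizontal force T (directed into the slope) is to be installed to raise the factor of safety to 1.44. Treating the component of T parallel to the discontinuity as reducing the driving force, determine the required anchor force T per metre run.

Resolving forces along and normal to the sliding plane, with the horizontal anchor force T adding T·sinα to the effective normal force and T·cosα acting up the plane against the driving force:
FS = [cL + (W cosα − U + T sinα) tanφ_j] / [W sinα − T cosα]
Without the anchor: N' = 592.1 kN/m, driving T_d = 776.2 kN/m, resisting R = 24·15.6 + 592.1·tan48.0° = 1032.0 kN/m, FS = 1.33.
Setting FS = 1.44 and solving for T:
1.44·(776.2 − T cos45.3°) = 1032.0 + T sin45.3°·tan48.0°
T·(sin45.3°·tan48.0° + 1.44·cos45.3°) = 1.44·776.2 − 1032.0
T·(0.7108·1.1106 + 1.44·0.7034) = 1117.7 − 1032.0 = 85.7
T·1.8023 = 85.7
T = 47.6 kN/m

T = 48 kN/m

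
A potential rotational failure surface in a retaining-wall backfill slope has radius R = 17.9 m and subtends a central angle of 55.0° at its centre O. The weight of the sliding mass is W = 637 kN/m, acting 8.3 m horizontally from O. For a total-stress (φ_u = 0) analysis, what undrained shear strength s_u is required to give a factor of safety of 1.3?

FS = s_u·L_a·R / (W·d), so s_u = FS·W·d / (L_a·R).
Arc length L_a = R·θ = 17.9·(55.0°·π/180) = 17.9·0.9599 = 17.18 m
s_u = 1.3·637·8.3 / (17.18·17.9) = 6873.2 / 307.57 = 22.35 kPa

s_u = 22.3 kPa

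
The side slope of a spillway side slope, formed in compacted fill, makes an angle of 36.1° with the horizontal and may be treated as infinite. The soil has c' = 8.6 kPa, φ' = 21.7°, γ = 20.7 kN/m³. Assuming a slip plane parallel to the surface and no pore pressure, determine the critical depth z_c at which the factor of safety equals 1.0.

z_c = 1.92 m

Setting FS = 1.00 in FS = [c' + γz cos²β tanφ'] / [γz sinβ cosβ] and solving for z:
z = c' / [γ cosβ (FS·sinβ − cosβ·tanφ')]
  = 8.6 / [20.7·cos36.1°·(1.00·sin36.1° − cos36.1°·tan21.7°)]
  = 8.6 / [20.7·0.8080·(1.00·0.5892 − 0.8080·0.3979)]
  = 8.6 / 4.4767 = 1.921 m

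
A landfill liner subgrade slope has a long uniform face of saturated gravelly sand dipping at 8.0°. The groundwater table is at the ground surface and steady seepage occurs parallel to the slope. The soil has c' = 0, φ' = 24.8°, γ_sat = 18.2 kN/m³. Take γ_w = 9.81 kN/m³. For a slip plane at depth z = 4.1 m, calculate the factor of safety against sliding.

FS = 1.52

With seepage parallel to the slope and the water table at the surface, the effective normal stress on the slip plane uses the buoyant unit weight γ' = γ_sat − γ_w while the driving shear stress uses γ_sat:
FS = [c' + γ' z cos²β tanφ'] / [γ_sat z sinβ cosβ]
(For c' = 0 this reduces to FS = (γ'/γ_sat)·tanφ'/tanβ.)
γ' = 18.2 − 9.81 = 8.39 kN/m³
Numerator = 0.0 + 8.39·4.1·cos²8.0°·tan24.8° = 0.0 + 8.39·4.1·0.9806·0.4621 = 15.587 kPa
Denominator = 18.2·4.1·sin8.0°·cos8.0° = 18.2·4.1·0.1392·0.9903 = 10.284 kPa
FS = 15.587 / 10.284 = 1.516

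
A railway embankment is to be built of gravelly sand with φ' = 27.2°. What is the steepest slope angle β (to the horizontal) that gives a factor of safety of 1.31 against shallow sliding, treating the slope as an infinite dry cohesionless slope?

For an infinite dry cohesionless slope FS = tanφ'/tanβ, so tanβ = tanφ' / FS.
tanβ = tan27.2° / 1.31 = 0.5139 / 1.31 = 0.3923
β = arctan(0.3923) = 21.42°

β = 21.4°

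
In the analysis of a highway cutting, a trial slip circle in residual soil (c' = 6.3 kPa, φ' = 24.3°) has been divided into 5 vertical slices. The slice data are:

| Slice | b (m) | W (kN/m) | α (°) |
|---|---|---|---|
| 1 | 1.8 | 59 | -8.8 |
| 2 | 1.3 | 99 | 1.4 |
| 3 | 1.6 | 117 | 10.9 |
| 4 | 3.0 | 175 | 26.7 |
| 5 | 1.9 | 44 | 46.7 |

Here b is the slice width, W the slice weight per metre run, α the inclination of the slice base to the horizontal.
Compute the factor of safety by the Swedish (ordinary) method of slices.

FS = 2.18

Ordinary method of slices: FS = Σ[c'·Δl_i + (W_i cosα_i)·tanφ'] / Σ W_i sinα_i, with Δl_i = b_i / cosα_i.
Slice 1: Δl = 1.8/cos(-8.8°) = 1.821 m; N'_1 = 59·cos(-8.8°) = 58.3; c'Δl = 11.48; W sinα = -9.0
Slice 2: Δl = 1.3/cos1.4° = 1.300 m; N'_2 = 99·cos1.4° = 99.0; c'Δl = 8.19; W sinα = 2.4
Slice 3: Δl = 1.6/cos10.9° = 1.629 m; N'_3 = 117·cos10.9° = 114.9; c'Δl = 10.27; W sinα = 22.1
Slice 4: Δl = 3.0/cos26.7° = 3.358 m; N'_4 = 175·cos26.7° = 156.3; c'Δl = 21.16; W sinα = 78.6
Slice 5: Δl = 1.9/cos46.7° = 2.770 m; N'_5 = 44·cos46.7° = 30.2; c'Δl = 17.45; W sinα = 32.0
Σc'Δl = 68.5 kN/m; ΣN' = 458.7 kN/m; ΣW sinα = 126.2 kN/m
Resisting = 68.5 + 458.7·tan24.3° = 68.5 + 207.1 = 275.6 kN/m
FS = 275.6 / 126.2 = 2.185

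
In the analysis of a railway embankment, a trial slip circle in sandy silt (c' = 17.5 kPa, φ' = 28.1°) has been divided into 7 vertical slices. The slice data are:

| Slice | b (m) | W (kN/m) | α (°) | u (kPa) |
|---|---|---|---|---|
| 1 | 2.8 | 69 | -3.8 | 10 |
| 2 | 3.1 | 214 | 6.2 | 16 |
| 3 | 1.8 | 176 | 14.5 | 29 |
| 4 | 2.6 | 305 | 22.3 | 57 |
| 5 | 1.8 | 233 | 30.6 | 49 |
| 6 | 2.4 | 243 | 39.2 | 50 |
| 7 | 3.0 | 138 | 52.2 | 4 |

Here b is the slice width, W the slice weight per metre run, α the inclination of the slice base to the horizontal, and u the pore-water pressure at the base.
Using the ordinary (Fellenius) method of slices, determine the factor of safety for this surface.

FS = 1.26

Ordinary method of slices: FS = Σ[c'·Δl_i + (W_i cosα_i − u_i·Δl_i)·tanφ'] / Σ W_i sinα_i, with Δl_i = b_i / cosα_i.
Slice 1: Δl = 2.8/cos(-3.8°) = 2.806 m; N'_1 = 69·cos(-3.8°) − 10·2.806 = 40.8; c'Δl = 49.11; W sinα = -4.6
Slice 2: Δl = 3.1/cos6.2° = 3.118 m; N'_2 = 214·cos6.2° − 16·3.118 = 162.9; c'Δl = 54.57; W sinα = 23.1
Slice 3: Δl = 1.8/cos14.5° = 1.859 m; N'_3 = 176·cos14.5° − 29·1.859 = 116.5; c'Δl = 32.54; W sinα = 44.1
Slice 4: Δl = 2.6/cos22.3° = 2.810 m; N'_4 = 305·cos22.3° − 57·2.810 = 122.0; c'Δl = 49.18; W sinα = 115.7
Slice 5: Δl = 1.8/cos30.6° = 2.091 m; N'_5 = 233·cos30.6° − 49·2.091 = 98.1; c'Δl = 36.60; W sinα = 118.6
Slice 6: Δl = 2.4/cos39.2° = 3.097 m; N'_6 = 243·cos39.2° − 50·3.097 = 33.5; c'Δl = 54.20; W sinα = 153.6
Slice 7: Δl = 3.0/cos52.2° = 4.895 m; N'_7 = 138·cos52.2° − 4·4.895 = 65.0; c'Δl = 85.66; W sinα = 109.0
Σc'Δl = 361.8 kN/m; ΣN' = 638.7 kN/m; ΣW sinα = 559.6 kN/m
Resisting = 361.8 + 638.7·tan28.1° = 361.8 + 341.0 = 702.9 kN/m
FS = 702.9 / 559.6 = 1.256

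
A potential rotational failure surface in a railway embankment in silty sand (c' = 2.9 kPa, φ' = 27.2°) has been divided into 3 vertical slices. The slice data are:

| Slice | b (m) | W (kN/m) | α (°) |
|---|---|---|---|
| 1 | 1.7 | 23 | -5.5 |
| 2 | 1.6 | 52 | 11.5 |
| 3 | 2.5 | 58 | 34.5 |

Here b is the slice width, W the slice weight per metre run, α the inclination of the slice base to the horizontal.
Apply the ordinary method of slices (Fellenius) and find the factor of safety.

FS = 1.98

Ordinary method of slices: FS = Σ[c'·Δl_i + (W_i cosα_i)·tanφ'] / Σ W_i sinα_i, with Δl_i = b_i / cosα_i.
Slice 1: Δl = 1.7/cos(-5.5°) = 1.708 m; N'_1 = 23·cos(-5.5°) = 22.9; c'Δl = 4.95; W sinα = -2.2
Slice 2: Δl = 1.6/cos11.5° = 1.633 m; N'_2 = 52·cos11.5° = 51.0; c'Δl = 4.74; W sinα = 10.4
Slice 3: Δl = 2.5/cos34.5° = 3.034 m; N'_3 = 58·cos34.5° = 47.8; c'Δl = 8.80; W sinα = 32.9
Σc'Δl = 18.5 kN/m; ΣN' = 121.6 kN/m; ΣW sinα = 41.0 kN/m
Resisting = 18.5 + 121.6·tan27.2° = 18.5 + 62.5 = 81.0 kN/m
FS = 81.0 / 41.0 = 1.975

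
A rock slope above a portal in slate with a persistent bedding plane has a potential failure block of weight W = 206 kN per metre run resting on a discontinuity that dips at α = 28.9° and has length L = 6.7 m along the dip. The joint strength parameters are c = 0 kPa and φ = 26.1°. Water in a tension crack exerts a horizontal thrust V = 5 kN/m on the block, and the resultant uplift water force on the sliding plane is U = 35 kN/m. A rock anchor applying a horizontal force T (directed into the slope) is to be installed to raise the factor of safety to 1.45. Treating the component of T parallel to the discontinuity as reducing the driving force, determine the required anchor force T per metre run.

T = 54 kN/m

Resolving forces along and normal to the sliding plane, with the horizontal anchor force T adding T·sinα to the effective normal force and T·cosα acting up the plane against the driving force:
FS = [cL + (W cosα − U − V sinα + T sinα) tanφ] / [W sinα + V cosα − T cosα]
Without the anchor: N' = 142.9 kN/m, driving T_d = 103.9 kN/m, resisting R = 0·6.7 + 142.9·tan26.1° = 70.0 kN/m, FS = 0.67.
Setting FS = 1.45 and solving for T:
1.45·(103.9 − T cos28.9°) = 70.0 + T sin28.9°·tan26.1°
T·(sin28.9°·tan26.1° + 1.45·cos28.9°) = 1.45·103.9 − 70.0
T·(0.4833·0.4899 + 1.45·0.8755) = 150.7 − 70.0 = 80.7
T·1.5062 = 80.7
T = 53.6 kN/m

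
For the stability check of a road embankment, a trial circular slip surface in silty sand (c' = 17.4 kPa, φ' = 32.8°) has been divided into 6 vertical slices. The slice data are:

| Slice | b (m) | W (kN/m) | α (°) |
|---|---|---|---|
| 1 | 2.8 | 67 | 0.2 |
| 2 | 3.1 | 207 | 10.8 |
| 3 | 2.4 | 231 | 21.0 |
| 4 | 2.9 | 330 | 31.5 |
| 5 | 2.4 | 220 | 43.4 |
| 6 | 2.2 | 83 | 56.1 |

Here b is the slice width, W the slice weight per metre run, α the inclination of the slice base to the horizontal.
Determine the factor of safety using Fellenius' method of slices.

Ordinary method of slices: FS = Σ[c'·Δl_i + (W_i cosα_i)·tanφ'] / Σ W_i sinα_i, with Δl_i = b_i / cosα_i.
Slice 1: Δl = 2.8/cos0.2° = 2.800 m; N'_1 = 67·cos0.2° = 67.0; c'Δl = 48.72; W sinα = 0.2
Slice 2: Δl = 3.1/cos10.8° = 3.156 m; N'_2 = 207·cos10.8° = 203.3; c'Δl = 54.91; W sinα = 38.8
Slice 3: Δl = 2.4/cos21.0° = 2.571 m; N'_3 = 231·cos21.0° = 215.7; c'Δl = 44.73; W sinα = 82.8
Slice 4: Δl = 2.9/cos31.5° = 3.401 m; N'_4 = 330·cos31.5° = 281.4; c'Δl = 59.18; W sinα = 172.4
Slice 5: Δl = 2.4/cos43.4° = 3.303 m; N'_5 = 220·cos43.4° = 159.8; c'Δl = 57.48; W sinα = 151.2
Slice 6: Δl = 2.2/cos56.1° = 3.944 m; N'_6 = 83·cos56.1° = 46.3; c'Δl = 68.63; W sinα = 68.9
Σc'Δl = 333.7 kN/m; ΣN' = 973.5 kN/m; ΣW sinα = 514.3 kN/m
Resisting = 333.7 + 973.5·tan32.8° = 333.7 + 627.4 = 961.0 kN/m
FS = 961.0 / 514.3 = 1.869

FS = 1.87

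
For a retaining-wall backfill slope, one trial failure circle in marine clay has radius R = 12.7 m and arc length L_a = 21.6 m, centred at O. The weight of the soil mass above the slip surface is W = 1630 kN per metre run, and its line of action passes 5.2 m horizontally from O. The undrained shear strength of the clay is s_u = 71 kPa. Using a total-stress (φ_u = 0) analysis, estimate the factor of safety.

FS = 2.30

Taking moments about the centre O, the resisting moment is provided by the undrained shear strength acting along the arc:
M_R = s_u·L_a·R = 71·21.60·12.7 = 19476.7 kN·m/m
M_D = W·d = 1630·5.2 = 8476.0 kN·m/m
FS = M_R / M_D = 19476.7 / 8476.0 = 2.298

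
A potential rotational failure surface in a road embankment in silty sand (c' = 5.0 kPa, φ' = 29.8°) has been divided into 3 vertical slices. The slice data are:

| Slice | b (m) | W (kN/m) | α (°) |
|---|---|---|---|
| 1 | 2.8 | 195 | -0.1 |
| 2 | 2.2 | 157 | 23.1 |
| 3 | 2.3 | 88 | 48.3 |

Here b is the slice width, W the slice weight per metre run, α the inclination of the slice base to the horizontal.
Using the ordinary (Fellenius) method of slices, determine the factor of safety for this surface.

Ordinary method of slices: FS = Σ[c'·Δl_i + (W_i cosα_i)·tanφ'] / Σ W_i sinα_i, with Δl_i = b_i / cosα_i.
Slice 1: Δl = 2.8/cos(-0.1°) = 2.800 m; N'_1 = 195·cos(-0.1°) = 195.0; c'Δl = 14.00; W sinα = -0.3
Slice 2: Δl = 2.2/cos23.1° = 2.392 m; N'_2 = 157·cos23.1° = 144.4; c'Δl = 11.96; W sinα = 61.6
Slice 3: Δl = 2.3/cos48.3° = 3.457 m; N'_3 = 88·cos48.3° = 58.5; c'Δl = 17.29; W sinα = 65.7
Σc'Δl = 43.2 kN/m; ΣN' = 398.0 kN/m; ΣW sinα = 127.0 kN/m
Resisting = 43.2 + 398.0·tan29.8° = 43.2 + 227.9 = 271.2 kN/m
FS = 271.2 / 127.0 = 2.136

FS = 2.14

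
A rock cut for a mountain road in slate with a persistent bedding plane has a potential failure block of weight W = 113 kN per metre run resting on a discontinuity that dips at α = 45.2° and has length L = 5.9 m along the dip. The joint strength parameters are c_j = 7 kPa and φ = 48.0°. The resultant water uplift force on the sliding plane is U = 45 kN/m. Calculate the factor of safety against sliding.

Resolving the block weight along and normal to the plane and applying the Mohr–Coulomb strength on the joint:
N' = W cosα − U = 113·cos45.2° − 45 = 34.6 kN/m
Driving force T = W sinα = 113·sin45.2° = 80.2 kN/m
Resisting force R = c_j·L + N'·tanφ = 7·5.9 + 34.6·tan48.0° = 41.3 + 38.5 = 79.8 kN/m
FS = R / T = 79.8 / 80.2 = 0.995

FS = 0.99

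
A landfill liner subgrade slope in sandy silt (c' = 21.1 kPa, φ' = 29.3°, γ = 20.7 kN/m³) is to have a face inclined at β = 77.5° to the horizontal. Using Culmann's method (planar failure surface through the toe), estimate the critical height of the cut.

Culmann's analysis gives the critical failure plane at α_cr = (β + φ')/2 = (77.5 + 29.3)/2 = 53.4°, and the critical height
H_c = (4c'/γ) · sinβ cosφ' / [1 − cos(β − φ')]
    = (4·21.1/20.7) · sin77.5°·cos29.3° / [1 − cos(48.2°)]
    = 4.077 · 0.9763·0.8721 / [1 − 0.6665]
    = 4.077 · 0.8514 / 0.3335
    = 10.41 m

H_c = 10.41 m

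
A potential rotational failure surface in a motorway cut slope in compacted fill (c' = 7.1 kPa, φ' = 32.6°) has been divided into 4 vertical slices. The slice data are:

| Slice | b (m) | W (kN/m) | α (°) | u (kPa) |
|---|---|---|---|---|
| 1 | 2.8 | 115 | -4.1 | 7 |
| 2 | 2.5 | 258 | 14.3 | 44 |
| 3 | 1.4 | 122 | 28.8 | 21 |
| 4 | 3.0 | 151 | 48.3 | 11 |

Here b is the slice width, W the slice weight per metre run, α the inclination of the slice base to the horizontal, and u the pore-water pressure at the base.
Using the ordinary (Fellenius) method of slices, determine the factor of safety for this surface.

FS = 1.36

Ordinary method of slices: FS = Σ[c'·Δl_i + (W_i cosα_i − u_i·Δl_i)·tanφ'] / Σ W_i sinα_i, with Δl_i = b_i / cosα_i.
Slice 1: Δl = 2.8/cos(-4.1°) = 2.807 m; N'_1 = 115·cos(-4.1°) − 7·2.807 = 95.1; c'Δl = 19.93; W sinα = -8.2
Slice 2: Δl = 2.5/cos14.3° = 2.580 m; N'_2 = 258·cos14.3° − 44·2.580 = 136.5; c'Δl = 18.32; W sinα = 63.7
Slice 3: Δl = 1.4/cos28.8° = 1.598 m; N'_3 = 122·cos28.8° − 21·1.598 = 73.4; c'Δl = 11.34; W sinα = 58.8
Slice 4: Δl = 3.0/cos48.3° = 4.510 m; N'_4 = 151·cos48.3° − 11·4.510 = 50.8; c'Δl = 32.02; W sinα = 112.7
Σc'Δl = 81.6 kN/m; ΣN' = 355.7 kN/m; ΣW sinα = 227.0 kN/m
Resisting = 81.6 + 355.7·tan32.6° = 81.6 + 227.5 = 309.1 kN/m
FS = 309.1 / 227.0 = 1.362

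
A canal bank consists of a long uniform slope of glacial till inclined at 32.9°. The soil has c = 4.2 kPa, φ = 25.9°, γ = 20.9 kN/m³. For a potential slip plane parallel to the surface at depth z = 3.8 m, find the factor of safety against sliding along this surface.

For an infinite slope with a slip plane parallel to the surface (no pore pressure): FS = [c + γz cos²β tanφ] / [γz sinβ cosβ].
γz = 20.9·3.8 = 79.42 kN/m²
Numerator = 4.2 + 79.42·cos²32.9°·tan25.9° = 4.2 + 79.42·0.7050·0.4856 = 31.386 kPa
Denominator = 79.42·sin32.9°·cos32.9° = 79.42·0.5432·0.8396 = 36.220 kPa
FS = 31.386 / 36.220 = 0.867

FS = 0.87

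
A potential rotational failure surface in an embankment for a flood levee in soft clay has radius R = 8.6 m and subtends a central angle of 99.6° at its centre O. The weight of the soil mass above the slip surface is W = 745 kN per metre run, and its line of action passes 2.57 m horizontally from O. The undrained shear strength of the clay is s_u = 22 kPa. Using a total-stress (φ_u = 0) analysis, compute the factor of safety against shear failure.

Taking moments about the centre O, the resisting moment is provided by the undrained shear strength acting along the arc:
Arc length L_a = R·θ = 8.6·(99.6°·π/180) = 8.6·1.7383 = 14.95 m
M_R = s_u·L_a·R = 22·14.95·8.6 = 2828.5 kN·m/m
M_D = W·d = 745·2.57 = 1914.6 kN·m/m
FS = M_R / M_D = 2828.5 / 1914.6 = 1.477

FS = 1.48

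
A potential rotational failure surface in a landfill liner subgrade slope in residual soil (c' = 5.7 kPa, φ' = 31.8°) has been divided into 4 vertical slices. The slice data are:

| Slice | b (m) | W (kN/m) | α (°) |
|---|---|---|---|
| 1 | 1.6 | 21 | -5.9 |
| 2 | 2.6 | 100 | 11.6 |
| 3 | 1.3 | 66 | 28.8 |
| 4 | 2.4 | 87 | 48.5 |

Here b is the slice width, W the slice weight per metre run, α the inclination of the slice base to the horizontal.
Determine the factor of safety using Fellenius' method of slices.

Ordinary method of slices: FS = Σ[c'·Δl_i + (W_i cosα_i)·tanφ'] / Σ W_i sinα_i, with Δl_i = b_i / cosα_i.
Slice 1: Δl = 1.6/cos(-5.9°) = 1.609 m; N'_1 = 21·cos(-5.9°) = 20.9; c'Δl = 9.17; W sinα = -2.2
Slice 2: Δl = 2.6/cos11.6° = 2.654 m; N'_2 = 100·cos11.6° = 98.0; c'Δl = 15.13; W sinα = 20.1
Slice 3: Δl = 1.3/cos28.8° = 1.483 m; N'_3 = 66·cos28.8° = 57.8; c'Δl = 8.46; W sinα = 31.8
Slice 4: Δl = 2.4/cos48.5° = 3.622 m; N'_4 = 87·cos48.5° = 57.6; c'Δl = 20.65; W sinα = 65.2
Σc'Δl = 53.4 kN/m; ΣN' = 234.3 kN/m; ΣW sinα = 114.9 kN/m
Resisting = 53.4 + 234.3·tan31.8° = 53.4 + 145.3 = 198.7 kN/m
FS = 198.7 / 114.9 = 1.729

FS = 1.73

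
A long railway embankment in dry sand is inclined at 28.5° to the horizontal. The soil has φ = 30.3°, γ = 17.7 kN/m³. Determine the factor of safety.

FS = 1.08

For a dry cohesionless infinite slope the factor of safety is FS = tanφ / tanβ.
FS = tan30.3° / tan28.5° = 0.5844 / 0.5430 = 1.076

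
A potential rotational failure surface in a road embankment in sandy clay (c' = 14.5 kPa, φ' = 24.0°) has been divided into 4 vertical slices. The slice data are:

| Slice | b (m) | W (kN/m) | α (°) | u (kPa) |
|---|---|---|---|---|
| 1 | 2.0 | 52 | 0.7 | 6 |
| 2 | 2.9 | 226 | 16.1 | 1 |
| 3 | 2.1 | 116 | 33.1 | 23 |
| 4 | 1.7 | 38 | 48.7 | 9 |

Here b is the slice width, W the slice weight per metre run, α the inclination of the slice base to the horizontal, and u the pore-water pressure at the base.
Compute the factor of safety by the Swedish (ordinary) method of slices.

Ordinary method of slices: FS = Σ[c'·Δl_i + (W_i cosα_i − u_i·Δl_i)·tanφ'] / Σ W_i sinα_i, with Δl_i = b_i / cosα_i.
Slice 1: Δl = 2.0/cos0.7° = 2.000 m; N'_1 = 52·cos0.7° − 6·2.000 = 40.0; c'Δl = 29.00; W sinα = 0.6
Slice 2: Δl = 2.9/cos16.1° = 3.018 m; N'_2 = 226·cos16.1° − 1·3.018 = 214.1; c'Δl = 43.77; W sinα = 62.7
Slice 3: Δl = 2.1/cos33.1° = 2.507 m; N'_3 = 116·cos33.1° − 23·2.507 = 39.5; c'Δl = 36.35; W sinα = 63.3
Slice 4: Δl = 1.7/cos48.7° = 2.576 m; N'_4 = 38·cos48.7° − 9·2.576 = 1.9; c'Δl = 37.35; W sinα = 28.5
Σc'Δl = 146.5 kN/m; ΣN' = 295.5 kN/m; ΣW sinα = 155.2 kN/m
Resisting = 146.5 + 295.5·tan24.0° = 146.5 + 131.6 = 278.0 kN/m
FS = 278.0 / 155.2 = 1.791

FS = 1.79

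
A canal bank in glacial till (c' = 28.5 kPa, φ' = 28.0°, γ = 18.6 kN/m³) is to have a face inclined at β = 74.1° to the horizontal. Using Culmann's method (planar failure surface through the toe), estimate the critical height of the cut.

H_c = 16.98 m

Culmann's analysis gives the critical failure plane at α_cr = (β + φ')/2 = (74.1 + 28.0)/2 = 51.0°, and the critical height
H_c = (4c'/γ) · sinβ cosφ' / [1 − cos(β − φ')]
    = (4·28.5/18.6) · sin74.1°·cos28.0° / [1 − cos(46.1°)]
    = 6.129 · 0.9617·0.8829 / [1 − 0.6934]
    = 6.129 · 0.8492 / 0.3066
    = 16.98 m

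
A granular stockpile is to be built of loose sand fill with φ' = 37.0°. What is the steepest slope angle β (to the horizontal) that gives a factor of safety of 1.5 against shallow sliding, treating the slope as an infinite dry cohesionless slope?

For an infinite dry cohesionless slope FS = tanφ'/tanβ, so tanβ = tanφ' / FS.
tanβ = tan37.0° / 1.5 = 0.7536 / 1.5 = 0.5024
β = arctan(0.5024) = 26.67°

β = 26.7°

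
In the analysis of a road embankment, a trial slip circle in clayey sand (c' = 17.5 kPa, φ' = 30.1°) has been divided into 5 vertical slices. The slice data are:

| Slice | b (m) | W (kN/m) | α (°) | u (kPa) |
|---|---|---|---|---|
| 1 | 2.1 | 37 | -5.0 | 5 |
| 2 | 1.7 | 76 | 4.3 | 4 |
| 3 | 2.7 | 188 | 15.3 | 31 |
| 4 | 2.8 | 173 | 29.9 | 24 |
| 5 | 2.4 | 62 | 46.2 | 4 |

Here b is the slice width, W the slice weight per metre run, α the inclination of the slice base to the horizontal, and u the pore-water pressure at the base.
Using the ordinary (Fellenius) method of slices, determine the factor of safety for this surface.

Ordinary method of slices: FS = Σ[c'·Δl_i + (W_i cosα_i − u_i·Δl_i)·tanφ'] / Σ W_i sinα_i, with Δl_i = b_i / cosα_i.
Slice 1: Δl = 2.1/cos(-5.0°) = 2.108 m; N'_1 = 37·cos(-5.0°) − 5·2.108 = 26.3; c'Δl = 36.89; W sinα = -3.2
Slice 2: Δl = 1.7/cos4.3° = 1.705 m; N'_2 = 76·cos4.3° − 4·1.705 = 69.0; c'Δl = 29.83; W sinα = 5.7
Slice 3: Δl = 2.7/cos15.3° = 2.799 m; N'_3 = 188·cos15.3° − 31·2.799 = 94.6; c'Δl = 48.99; W sinα = 49.6
Slice 4: Δl = 2.8/cos29.9° = 3.230 m; N'_4 = 173·cos29.9° − 24·3.230 = 72.5; c'Δl = 56.52; W sinα = 86.2
Slice 5: Δl = 2.4/cos46.2° = 3.467 m; N'_5 = 62·cos46.2° − 4·3.467 = 29.0; c'Δl = 60.68; W sinα = 44.7
Σc'Δl = 232.9 kN/m; ΣN' = 291.3 kN/m; ΣW sinα = 183.1 kN/m
Resisting = 232.9 + 291.3·tan30.1° = 232.9 + 168.9 = 401.8 kN/m
FS = 401.8 / 183.1 = 2.195

FS = 2.19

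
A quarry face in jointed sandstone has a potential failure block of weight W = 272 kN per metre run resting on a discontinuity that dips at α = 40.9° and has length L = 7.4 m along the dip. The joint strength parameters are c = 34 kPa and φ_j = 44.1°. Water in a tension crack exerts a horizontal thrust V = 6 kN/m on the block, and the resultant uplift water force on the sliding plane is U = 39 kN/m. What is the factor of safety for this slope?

Resolving the block weight along and normal to the plane and applying the Mohr–Coulomb strength on the joint:
N' = W cosα − U − V sinα = 272·cos40.9° − 39 − 6·sin40.9° = 162.7 kN/m
Driving force T = W sinα + V cosα = 272·sin40.9° + 6·cos40.9° = 182.6 kN/m
Resisting force R = c·L + N'·tanφ_j = 34·7.4 + 162.7·tan44.1° = 251.6 + 157.6 = 409.2 kN/m
FS = R / T = 409.2 / 182.6 = 2.241

FS = 2.24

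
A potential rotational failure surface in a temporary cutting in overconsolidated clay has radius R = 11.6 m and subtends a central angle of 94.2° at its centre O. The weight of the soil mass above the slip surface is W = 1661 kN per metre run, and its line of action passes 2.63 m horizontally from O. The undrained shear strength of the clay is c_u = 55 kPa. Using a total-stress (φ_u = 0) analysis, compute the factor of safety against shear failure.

Taking moments about the centre O, the resisting moment is provided by the undrained shear strength acting along the arc:
Arc length L_a = R·θ = 11.6·(94.2°·π/180) = 11.6·1.6441 = 19.07 m
M_R = c_u·L_a·R = 55·19.07·11.6 = 12167.7 kN·m/m
M_D = W·d = 1661·2.63 = 4368.4 kN·m/m
FS = M_R / M_D = 12167.7 / 4368.4 = 2.785

FS = 2.79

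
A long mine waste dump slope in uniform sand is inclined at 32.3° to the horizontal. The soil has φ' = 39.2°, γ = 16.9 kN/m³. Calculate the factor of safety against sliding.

FS = 1.29

For a dry cohesionless infinite slope the factor of safety is FS = tanφ' / tanβ.
FS = tan39.2° / tan32.3° = 0.8156 / 0.6322 = 1.290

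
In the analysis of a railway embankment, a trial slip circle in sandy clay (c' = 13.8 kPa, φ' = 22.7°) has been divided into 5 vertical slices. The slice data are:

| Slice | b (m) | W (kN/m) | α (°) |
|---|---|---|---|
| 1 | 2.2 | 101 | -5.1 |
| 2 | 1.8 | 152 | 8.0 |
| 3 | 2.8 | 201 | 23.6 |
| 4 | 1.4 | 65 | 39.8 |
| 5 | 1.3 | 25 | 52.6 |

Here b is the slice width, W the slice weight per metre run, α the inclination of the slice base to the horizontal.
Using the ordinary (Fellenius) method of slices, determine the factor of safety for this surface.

FS = 2.35

Ordinary method of slices: FS = Σ[c'·Δl_i + (W_i cosα_i)·tanφ'] / Σ W_i sinα_i, with Δl_i = b_i / cosα_i.
Slice 1: Δl = 2.2/cos(-5.1°) = 2.209 m; N'_1 = 101·cos(-5.1°) = 100.6; c'Δl = 30.48; W sinα = -9.0
Slice 2: Δl = 1.8/cos8.0° = 1.818 m; N'_2 = 152·cos8.0° = 150.5; c'Δl = 25.08; W sinα = 21.2
Slice 3: Δl = 2.8/cos23.6° = 3.056 m; N'_3 = 201·cos23.6° = 184.2; c'Δl = 42.17; W sinα = 80.5
Slice 4: Δl = 1.4/cos39.8° = 1.822 m; N'_4 = 65·cos39.8° = 49.9; c'Δl = 25.15; W sinα = 41.6
Slice 5: Δl = 1.3/cos52.6° = 2.140 m; N'_5 = 25·cos52.6° = 15.2; c'Δl = 29.54; W sinα = 19.9
Σc'Δl = 152.4 kN/m; ΣN' = 500.4 kN/m; ΣW sinα = 154.1 kN/m
Resisting = 152.4 + 500.4·tan22.7° = 152.4 + 209.3 = 361.8 kN/m
FS = 361.8 / 154.1 = 2.347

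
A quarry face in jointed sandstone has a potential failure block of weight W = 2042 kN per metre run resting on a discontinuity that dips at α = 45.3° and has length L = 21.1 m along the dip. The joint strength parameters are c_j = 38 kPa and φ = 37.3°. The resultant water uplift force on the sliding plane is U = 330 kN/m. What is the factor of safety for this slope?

FS = 1.13

Resolving the block weight along and normal to the plane and applying the Mohr–Coulomb strength on the joint:
N' = W cosα − U = 2042·cos45.3° − 330 = 1106.3 kN/m
Driving force T = W sinα = 2042·sin45.3° = 1451.5 kN/m
Resisting force R = c_j·L + N'·tanφ = 38·21.1 + 1106.3·tan37.3° = 801.8 + 842.8 = 1644.6 kN/m
FS = R / T = 1644.6 / 1451.5 = 1.133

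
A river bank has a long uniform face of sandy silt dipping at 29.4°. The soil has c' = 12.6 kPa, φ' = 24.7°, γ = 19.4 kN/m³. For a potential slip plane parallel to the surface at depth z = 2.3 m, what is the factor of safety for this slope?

FS = 1.48

For an infinite slope with a slip plane parallel to the surface (no pore pressure): FS = [c' + γz cos²β tanφ'] / [γz sinβ cosβ].
γz = 19.4·2.3 = 44.62 kN/m²
Numerator = 12.6 + 44.62·cos²29.4°·tan24.7° = 12.6 + 44.62·0.7590·0.4599 = 28.177 kPa
Denominator = 44.62·sin29.4°·cos29.4° = 44.62·0.4909·0.8712 = 19.083 kPa
FS = 28.177 / 19.083 = 1.477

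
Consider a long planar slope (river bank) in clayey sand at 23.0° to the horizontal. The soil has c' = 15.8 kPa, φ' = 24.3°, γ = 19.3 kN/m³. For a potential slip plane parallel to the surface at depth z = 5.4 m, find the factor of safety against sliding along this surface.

FS = 1.49

For an infinite slope with a slip plane parallel to the surface (no pore pressure): FS = [c' + γz cos²β tanφ'] / [γz sinβ cosβ].
γz = 19.3·5.4 = 104.22 kN/m²
Numerator = 15.8 + 104.22·cos²23.0°·tan24.3° = 15.8 + 104.22·0.8473·0.4515 = 55.673 kPa
Denominator = 104.22·sin23.0°·cos23.0° = 104.22·0.3907·0.9205 = 37.485 kPa
FS = 55.673 / 37.485 = 1.485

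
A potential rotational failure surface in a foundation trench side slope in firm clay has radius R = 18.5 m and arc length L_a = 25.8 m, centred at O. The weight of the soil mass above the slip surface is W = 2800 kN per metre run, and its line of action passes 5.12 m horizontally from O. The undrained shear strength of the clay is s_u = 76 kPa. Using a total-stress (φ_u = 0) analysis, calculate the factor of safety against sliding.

FS = 2.53

Taking moments about the centre O, the resisting moment is provided by the undrained shear strength acting along the arc:
M_R = s_u·L_a·R = 76·25.80·18.5 = 36274.8 kN·m/m
M_D = W·d = 2800·5.12 = 14336.0 kN·m/m
FS = M_R / M_D = 36274.8 / 14336.0 = 2.530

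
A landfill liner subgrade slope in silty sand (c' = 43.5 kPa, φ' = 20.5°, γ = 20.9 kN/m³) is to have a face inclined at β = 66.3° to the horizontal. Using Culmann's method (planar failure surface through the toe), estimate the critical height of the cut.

H_c = 23.58 m

Culmann's analysis gives the critical failure plane at α_cr = (β + φ')/2 = (66.3 + 20.5)/2 = 43.4°, and the critical height
H_c = (4c'/γ) · sinβ cosφ' / [1 − cos(β − φ')]
    = (4·43.5/20.9) · sin66.3°·cos20.5° / [1 − cos(45.8°)]
    = 8.325 · 0.9157·0.9367 / [1 − 0.6972]
    = 8.325 · 0.8577 / 0.3028
    = 23.58 m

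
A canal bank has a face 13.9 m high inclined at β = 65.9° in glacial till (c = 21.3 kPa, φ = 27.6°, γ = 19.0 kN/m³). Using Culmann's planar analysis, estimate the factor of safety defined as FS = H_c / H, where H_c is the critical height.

H_c = (4c/γ) · sinβ cosφ / [1 − cos(β − φ)]
    = (4·21.3/19.0) · sin65.9°·cos27.6° / [1 − cos38.3°]
    = 4.484 · 0.8090 / 0.2152 = 16.85 m
FS = H_c / H = 16.85 / 13.9 = 1.213

FS = 1.21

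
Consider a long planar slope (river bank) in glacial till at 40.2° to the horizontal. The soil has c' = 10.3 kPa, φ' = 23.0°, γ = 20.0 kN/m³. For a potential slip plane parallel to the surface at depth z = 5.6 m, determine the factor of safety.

FS = 0.69

For an infinite slope with a slip plane parallel to the surface (no pore pressure): FS = [c' + γz cos²β tanφ'] / [γz sinβ cosβ].
γz = 20.0·5.6 = 112.00 kN/m²
Numerator = 10.3 + 112.00·cos²40.2°·tan23.0° = 10.3 + 112.00·0.5834·0.4245 = 38.035 kPa
Denominator = 112.00·sin40.2°·cos40.2° = 112.00·0.6455·0.7638 = 55.216 kPa
FS = 38.035 / 55.216 = 0.689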